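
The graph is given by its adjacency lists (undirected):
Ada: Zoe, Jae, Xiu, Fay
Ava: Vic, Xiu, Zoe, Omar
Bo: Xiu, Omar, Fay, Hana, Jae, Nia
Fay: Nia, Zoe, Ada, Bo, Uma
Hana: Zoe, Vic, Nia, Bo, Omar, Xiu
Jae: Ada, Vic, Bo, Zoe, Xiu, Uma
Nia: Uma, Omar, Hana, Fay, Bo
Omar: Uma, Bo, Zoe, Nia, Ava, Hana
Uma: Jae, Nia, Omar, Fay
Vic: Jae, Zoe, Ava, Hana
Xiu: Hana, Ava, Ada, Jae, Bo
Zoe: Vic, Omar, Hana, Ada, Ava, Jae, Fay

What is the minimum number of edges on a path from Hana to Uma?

Level 0: Hana
Level 1: Bo, Nia, Omar, Vic, Xiu, Zoe
Level 2: Ada, Ava, Fay, Jae, Uma
Uma first appears at level 2.

2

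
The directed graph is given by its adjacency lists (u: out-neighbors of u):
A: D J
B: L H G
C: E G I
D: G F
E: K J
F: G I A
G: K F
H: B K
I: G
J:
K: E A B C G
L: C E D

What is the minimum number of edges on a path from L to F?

2

Level 0: L
Level 1: C, D, E
Level 2: F, G, I, J, K
Level 3: A, B
Level 4: H
F first appears at level 2.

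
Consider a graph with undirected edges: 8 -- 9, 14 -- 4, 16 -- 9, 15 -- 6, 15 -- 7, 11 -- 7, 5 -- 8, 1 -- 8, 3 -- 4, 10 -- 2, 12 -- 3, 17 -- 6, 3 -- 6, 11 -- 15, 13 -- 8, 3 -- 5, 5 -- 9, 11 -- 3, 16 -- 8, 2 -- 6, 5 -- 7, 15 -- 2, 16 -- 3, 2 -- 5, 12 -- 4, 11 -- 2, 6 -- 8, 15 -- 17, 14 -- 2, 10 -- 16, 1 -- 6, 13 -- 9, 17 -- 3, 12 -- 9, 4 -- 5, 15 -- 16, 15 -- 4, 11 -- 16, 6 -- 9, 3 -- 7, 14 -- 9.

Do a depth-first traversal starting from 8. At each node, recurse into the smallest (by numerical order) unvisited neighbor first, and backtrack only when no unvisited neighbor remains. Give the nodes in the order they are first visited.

Visit 8
8 → 1
1 → 6
6 → 2
2 → 5
5 → 3
3 → 4
4 → 12
12 → 9
9 → 13
9 → 14
9 → 16
16 → 10
16 → 11
11 → 7
7 → 15
15 → 17

8, 1, 6, 2, 5, 3, 4, 12, 9, 13, 14, 16, 10, 11, 7, 15, 17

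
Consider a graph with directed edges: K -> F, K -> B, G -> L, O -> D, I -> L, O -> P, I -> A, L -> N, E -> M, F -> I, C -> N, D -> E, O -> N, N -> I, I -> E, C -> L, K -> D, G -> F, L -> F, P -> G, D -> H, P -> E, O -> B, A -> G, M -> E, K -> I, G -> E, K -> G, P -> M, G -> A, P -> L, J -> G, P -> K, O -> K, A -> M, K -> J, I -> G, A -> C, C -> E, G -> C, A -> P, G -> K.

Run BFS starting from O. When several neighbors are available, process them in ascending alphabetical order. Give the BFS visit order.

O, B, D, K, N, P, E, H, F, G, I, J, L, M, A, C

Visit O; enqueue B, D, K, N, P → queue [B, D, K, N, P]
Visit B → queue [D, K, N, P]
Visit D; enqueue E, H → queue [K, N, P, E, H]
Visit K; enqueue F, G, I, J → queue [N, P, E, H, F, G, I, J]
Visit N → queue [P, E, H, F, G, I, J]
Visit P; enqueue L, M → queue [E, H, F, G, I, J, L, M]
Visit E → queue [H, F, G, I, J, L, M]
Visit H → queue [F, G, I, J, L, M]
Visit F → queue [G, I, J, L, M]
Visit G; enqueue A, C → queue [I, J, L, M, A, C]
Visit I → queue [J, L, M, A, C]
Visit J → queue [L, M, A, C]
Visit L → queue [M, A, C]
Visit M → queue [A, C]
Visit A → queue [C]
Visit C → queue []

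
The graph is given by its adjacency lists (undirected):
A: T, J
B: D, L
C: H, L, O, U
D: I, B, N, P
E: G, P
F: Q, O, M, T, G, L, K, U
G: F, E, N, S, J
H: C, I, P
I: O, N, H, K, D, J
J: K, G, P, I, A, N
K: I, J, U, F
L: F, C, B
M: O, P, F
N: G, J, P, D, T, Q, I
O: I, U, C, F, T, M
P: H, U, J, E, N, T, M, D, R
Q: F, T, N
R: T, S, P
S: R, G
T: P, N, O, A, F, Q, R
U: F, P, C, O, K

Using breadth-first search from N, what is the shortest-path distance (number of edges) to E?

Level 0: N
Level 1: D, G, I, J, P, Q, T
Level 2: A, B, E, F, H, K, M, O, R, S, U
Level 3: C, L
E first appears at level 2.

2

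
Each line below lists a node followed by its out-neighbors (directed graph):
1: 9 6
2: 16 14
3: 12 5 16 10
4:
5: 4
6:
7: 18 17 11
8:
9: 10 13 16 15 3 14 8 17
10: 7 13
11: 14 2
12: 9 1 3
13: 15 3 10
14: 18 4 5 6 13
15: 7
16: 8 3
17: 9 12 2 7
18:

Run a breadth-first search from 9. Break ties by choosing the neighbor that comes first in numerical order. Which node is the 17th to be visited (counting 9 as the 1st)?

1

Visit 9; enqueue 3, 8, 10, 13, 14, 15, 16, 17 → queue [3, 8, 10, 13, 14, 15, 16, 17]
Visit 3; enqueue 5, 12 → queue [8, 10, 13, 14, 15, 16, 17, 5, 12]
Visit 8 → queue [10, 13, 14, 15, 16, 17, 5, 12]
Visit 10; enqueue 7 → queue [13, 14, 15, 16, 17, 5, 12, 7]
Visit 13 → queue [14, 15, 16, 17, 5, 12, 7]
Visit 14; enqueue 4, 6, 18 → queue [15, 16, 17, 5, 12, 7, 4, 6, 18]
Visit 15 → queue [16, 17, 5, 12, 7, 4, 6, 18]
Visit 16 → queue [17, 5, 12, 7, 4, 6, 18]
Visit 17; enqueue 2 → queue [5, 12, 7, 4, 6, 18, 2]
Visit 5 → queue [12, 7, 4, 6, 18, 2]
Visit 12; enqueue 1 → queue [7, 4, 6, 18, 2, 1]
Visit 7; enqueue 11 → queue [4, 6, 18, 2, 1, 11]
Visit 4 → queue [6, 18, 2, 1, 11]
Visit 6 → queue [18, 2, 1, 11]
Visit 18 → queue [2, 1, 11]
Visit 2 → queue [1, 11]
Visit 1 → queue [11]
Visit 11 → queue []

Visit order: 9, 3, 8, 10, 13, 14, 15, 16, 17, 5, 12, 7, 4, 6, 18, 2, 1, 11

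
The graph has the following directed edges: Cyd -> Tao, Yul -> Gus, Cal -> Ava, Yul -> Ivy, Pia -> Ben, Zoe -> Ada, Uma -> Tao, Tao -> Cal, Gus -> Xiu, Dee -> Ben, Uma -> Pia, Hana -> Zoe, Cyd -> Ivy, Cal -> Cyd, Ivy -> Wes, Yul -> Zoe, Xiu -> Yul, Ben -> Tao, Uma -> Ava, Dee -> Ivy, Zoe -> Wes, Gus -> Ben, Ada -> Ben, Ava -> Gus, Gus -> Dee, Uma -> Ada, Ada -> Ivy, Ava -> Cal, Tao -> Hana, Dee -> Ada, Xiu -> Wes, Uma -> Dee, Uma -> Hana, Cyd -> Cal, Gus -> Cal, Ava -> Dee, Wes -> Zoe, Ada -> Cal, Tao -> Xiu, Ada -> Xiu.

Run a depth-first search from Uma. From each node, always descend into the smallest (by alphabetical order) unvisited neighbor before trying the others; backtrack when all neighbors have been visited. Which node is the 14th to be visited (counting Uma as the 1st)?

Visit Uma
Uma → Ada
Ada → Ben
Ben → Tao
Tao → Cal
Cal → Ava
Ava → Dee
Dee → Ivy
Ivy → Wes
Wes → Zoe
Ava → Gus
Gus → Xiu
Xiu → Yul
Cal → Cyd
Tao → Hana
Uma → Pia

Visit order: Uma, Ada, Ben, Tao, Cal, Ava, Dee, Ivy, Wes, Zoe, Gus, Xiu, Yul, Cyd, Hana, Pia

Cyd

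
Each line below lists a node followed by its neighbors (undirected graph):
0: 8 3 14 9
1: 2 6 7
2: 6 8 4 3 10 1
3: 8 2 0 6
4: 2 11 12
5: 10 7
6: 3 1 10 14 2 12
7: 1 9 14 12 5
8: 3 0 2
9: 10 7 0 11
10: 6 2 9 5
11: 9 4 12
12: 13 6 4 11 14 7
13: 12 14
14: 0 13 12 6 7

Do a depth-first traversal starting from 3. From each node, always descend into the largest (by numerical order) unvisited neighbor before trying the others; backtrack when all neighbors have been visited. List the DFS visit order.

Visit 3
3 → 8
8 → 2
2 → 10
10 → 9
9 → 11
11 → 12
12 → 14
14 → 13
14 → 7
7 → 5
7 → 1
1 → 6
14 → 0
12 → 4

3, 8, 2, 10, 9, 11, 12, 14, 13, 7, 5, 1, 6, 0, 4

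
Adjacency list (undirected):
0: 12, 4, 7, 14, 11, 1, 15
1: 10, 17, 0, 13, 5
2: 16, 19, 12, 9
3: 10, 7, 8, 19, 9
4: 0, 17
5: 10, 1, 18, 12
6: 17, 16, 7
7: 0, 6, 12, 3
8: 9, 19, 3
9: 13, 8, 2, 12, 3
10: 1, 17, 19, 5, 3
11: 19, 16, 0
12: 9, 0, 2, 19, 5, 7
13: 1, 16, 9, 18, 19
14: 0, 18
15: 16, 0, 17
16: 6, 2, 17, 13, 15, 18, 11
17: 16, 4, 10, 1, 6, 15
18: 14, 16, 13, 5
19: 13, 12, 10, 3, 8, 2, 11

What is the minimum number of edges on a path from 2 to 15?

2

Level 0: 2
Level 1: 9, 12, 16, 19
Level 2: 0, 3, 5, 6, 7, 8, 10, 11, 13, 15, 17, 18
Level 3: 1, 4, 14
15 first appears at level 2.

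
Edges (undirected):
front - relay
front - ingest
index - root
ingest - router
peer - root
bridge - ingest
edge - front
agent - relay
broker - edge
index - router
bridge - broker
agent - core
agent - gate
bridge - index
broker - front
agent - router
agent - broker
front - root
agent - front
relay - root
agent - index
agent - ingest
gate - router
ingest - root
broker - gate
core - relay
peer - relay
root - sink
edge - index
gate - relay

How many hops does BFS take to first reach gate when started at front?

Level 0: front
Level 1: agent, broker, edge, ingest, relay, root
Level 2: bridge, core, gate, index, peer, router, sink
gate first appears at level 2.

2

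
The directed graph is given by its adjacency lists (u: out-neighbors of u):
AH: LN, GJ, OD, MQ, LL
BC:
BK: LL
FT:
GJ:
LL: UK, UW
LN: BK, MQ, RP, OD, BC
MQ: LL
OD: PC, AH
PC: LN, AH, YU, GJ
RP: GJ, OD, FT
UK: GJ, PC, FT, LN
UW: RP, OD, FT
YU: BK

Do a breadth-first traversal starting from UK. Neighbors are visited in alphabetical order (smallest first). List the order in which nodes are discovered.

UK FT GJ LN PC BC BK MQ OD RP AH YU LL UW

Visit UK; enqueue FT, GJ, LN, PC → queue [FT, GJ, LN, PC]
Visit FT → queue [GJ, LN, PC]
Visit GJ → queue [LN, PC]
Visit LN; enqueue BC, BK, MQ, OD, RP → queue [PC, BC, BK, MQ, OD, RP]
Visit PC; enqueue AH, YU → queue [BC, BK, MQ, OD, RP, AH, YU]
Visit BC → queue [BK, MQ, OD, RP, AH, YU]
Visit BK; enqueue LL → queue [MQ, OD, RP, AH, YU, LL]
Visit MQ → queue [OD, RP, AH, YU, LL]
Visit OD → queue [RP, AH, YU, LL]
Visit RP → queue [AH, YU, LL]
Visit AH → queue [YU, LL]
Visit YU → queue [LL]
Visit LL; enqueue UW → queue [UW]
Visit UW → queue []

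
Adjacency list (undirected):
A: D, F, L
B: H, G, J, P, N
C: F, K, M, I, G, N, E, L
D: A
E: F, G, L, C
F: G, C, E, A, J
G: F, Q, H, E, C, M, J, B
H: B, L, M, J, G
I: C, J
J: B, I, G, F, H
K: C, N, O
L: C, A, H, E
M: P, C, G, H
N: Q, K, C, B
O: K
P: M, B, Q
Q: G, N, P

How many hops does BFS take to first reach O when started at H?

4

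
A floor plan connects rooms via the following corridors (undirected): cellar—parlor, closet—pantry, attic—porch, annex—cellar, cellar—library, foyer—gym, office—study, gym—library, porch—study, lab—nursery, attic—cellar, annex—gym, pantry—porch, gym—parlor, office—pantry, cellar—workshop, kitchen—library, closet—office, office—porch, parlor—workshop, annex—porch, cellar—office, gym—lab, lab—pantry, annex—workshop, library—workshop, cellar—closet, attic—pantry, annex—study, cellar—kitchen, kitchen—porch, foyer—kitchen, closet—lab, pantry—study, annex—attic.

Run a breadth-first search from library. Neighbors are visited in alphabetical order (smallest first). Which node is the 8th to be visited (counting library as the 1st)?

Visit library; enqueue cellar, gym, kitchen, workshop → queue [cellar, gym, kitchen, workshop]
Visit cellar; enqueue annex, attic, closet, office, parlor → queue [gym, kitchen, workshop, annex, attic, closet, office, parlor]
Visit gym; enqueue foyer, lab → queue [kitchen, workshop, annex, attic, closet, office, parlor, foyer, lab]
Visit kitchen; enqueue porch → queue [workshop, annex, attic, closet, office, parlor, foyer, lab, porch]
Visit workshop → queue [annex, attic, closet, office, parlor, foyer, lab, porch]
Visit annex; enqueue study → queue [attic, closet, office, parlor, foyer, lab, porch, study]
Visit attic; enqueue pantry → queue [closet, office, parlor, foyer, lab, porch, study, pantry]
Visit closet → queue [office, parlor, foyer, lab, porch, study, pantry]
Visit office → queue [parlor, foyer, lab, porch, study, pantry]
Visit parlor → queue [foyer, lab, porch, study, pantry]
Visit foyer → queue [lab, porch, study, pantry]
Visit lab; enqueue nursery → queue [porch, study, pantry, nursery]
Visit porch → queue [study, pantry, nursery]
Visit study → queue [pantry, nursery]
Visit pantry → queue [nursery]
Visit nursery → queue []

Visit order: library, cellar, gym, kitchen, workshop, annex, attic, closet, office, parlor, foyer, lab, porch, study, pantry, nursery

closet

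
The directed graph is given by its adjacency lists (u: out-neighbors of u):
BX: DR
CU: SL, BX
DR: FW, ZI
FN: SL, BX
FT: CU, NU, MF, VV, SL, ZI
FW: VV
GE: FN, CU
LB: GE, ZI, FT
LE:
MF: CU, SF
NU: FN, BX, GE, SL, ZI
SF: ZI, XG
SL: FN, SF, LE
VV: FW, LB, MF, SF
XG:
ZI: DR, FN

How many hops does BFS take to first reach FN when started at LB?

Level 0: LB
Level 1: FT, GE, ZI
Level 2: CU, DR, FN, MF, NU, SL, VV
Level 3: BX, FW, LE, SF
Level 4: XG
FN first appears at level 2.

2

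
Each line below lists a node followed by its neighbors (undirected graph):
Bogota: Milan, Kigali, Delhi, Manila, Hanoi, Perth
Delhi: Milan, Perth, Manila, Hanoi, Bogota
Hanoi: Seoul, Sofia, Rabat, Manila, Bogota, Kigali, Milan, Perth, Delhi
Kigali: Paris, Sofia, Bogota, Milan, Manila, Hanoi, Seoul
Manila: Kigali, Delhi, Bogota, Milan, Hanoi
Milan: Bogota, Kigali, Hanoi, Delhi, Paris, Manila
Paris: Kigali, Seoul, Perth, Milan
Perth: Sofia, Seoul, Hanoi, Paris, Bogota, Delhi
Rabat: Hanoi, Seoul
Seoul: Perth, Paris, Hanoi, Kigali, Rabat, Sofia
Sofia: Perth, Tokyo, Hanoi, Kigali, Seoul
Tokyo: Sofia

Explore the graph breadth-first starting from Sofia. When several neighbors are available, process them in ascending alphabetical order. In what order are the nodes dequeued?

Visit Sofia; enqueue Hanoi, Kigali, Perth, Seoul, Tokyo → queue [Hanoi, Kigali, Perth, Seoul, Tokyo]
Visit Hanoi; enqueue Bogota, Delhi, Manila, Milan, Rabat → queue [Kigali, Perth, Seoul, Tokyo, Bogota, Delhi, Manila, Milan, Rabat]
Visit Kigali; enqueue Paris → queue [Perth, Seoul, Tokyo, Bogota, Delhi, Manila, Milan, Rabat, Paris]
Visit Perth → queue [Seoul, Tokyo, Bogota, Delhi, Manila, Milan, Rabat, Paris]
Visit Seoul → queue [Tokyo, Bogota, Delhi, Manila, Milan, Rabat, Paris]
Visit Tokyo → queue [Bogota, Delhi, Manila, Milan, Rabat, Paris]
Visit Bogota → queue [Delhi, Manila, Milan, Rabat, Paris]
Visit Delhi → queue [Manila, Milan, Rabat, Paris]
Visit Manila → queue [Milan, Rabat, Paris]
Visit Milan → queue [Rabat, Paris]
Visit Rabat → queue [Paris]
Visit Paris → queue []

Sofia Hanoi Kigali Perth Seoul Tokyo Bogota Delhi Manila Milan Rabat Paris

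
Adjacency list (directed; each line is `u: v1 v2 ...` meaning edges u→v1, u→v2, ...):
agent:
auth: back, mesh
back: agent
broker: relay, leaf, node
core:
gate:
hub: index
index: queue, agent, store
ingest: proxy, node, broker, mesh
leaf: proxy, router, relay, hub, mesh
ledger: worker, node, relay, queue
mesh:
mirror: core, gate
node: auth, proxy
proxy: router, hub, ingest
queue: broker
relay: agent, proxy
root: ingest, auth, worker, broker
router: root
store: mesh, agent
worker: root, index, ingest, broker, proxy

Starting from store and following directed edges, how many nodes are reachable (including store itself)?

BFS from store visits: store, mesh, agent
Reachable nodes: 3 of 21 total.

3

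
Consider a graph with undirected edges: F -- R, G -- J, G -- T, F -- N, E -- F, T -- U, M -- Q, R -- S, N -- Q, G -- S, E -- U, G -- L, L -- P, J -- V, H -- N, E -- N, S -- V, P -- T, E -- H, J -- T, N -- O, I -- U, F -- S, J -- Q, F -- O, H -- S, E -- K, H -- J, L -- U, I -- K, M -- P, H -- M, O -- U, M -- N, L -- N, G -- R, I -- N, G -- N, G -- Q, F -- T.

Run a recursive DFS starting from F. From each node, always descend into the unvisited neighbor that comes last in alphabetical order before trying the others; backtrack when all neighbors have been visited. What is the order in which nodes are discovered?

F, T, U, O, N, Q, M, P, L, G, S, V, J, H, E, K, I, R

Visit F
F → T
T → U
U → O
O → N
N → Q
Q → M
M → P
P → L
L → G
G → S
S → V
V → J
J → H
H → E
E → K
K → I
S → R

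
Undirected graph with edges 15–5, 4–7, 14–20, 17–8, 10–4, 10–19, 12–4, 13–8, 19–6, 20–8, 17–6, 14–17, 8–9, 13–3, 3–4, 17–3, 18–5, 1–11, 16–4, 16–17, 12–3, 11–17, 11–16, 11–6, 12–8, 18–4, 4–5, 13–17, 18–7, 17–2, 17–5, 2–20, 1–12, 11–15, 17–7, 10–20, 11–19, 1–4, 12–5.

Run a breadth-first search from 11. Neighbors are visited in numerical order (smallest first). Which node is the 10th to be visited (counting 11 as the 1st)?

5

Visit 11; enqueue 1, 6, 15, 16, 17, 19 → queue [1, 6, 15, 16, 17, 19]
Visit 1; enqueue 4, 12 → queue [6, 15, 16, 17, 19, 4, 12]
Visit 6 → queue [15, 16, 17, 19, 4, 12]
Visit 15; enqueue 5 → queue [16, 17, 19, 4, 12, 5]
Visit 16 → queue [17, 19, 4, 12, 5]
Visit 17; enqueue 2, 3, 7, 8, 13, 14 → queue [19, 4, 12, 5, 2, 3, 7, 8, 13, 14]
Visit 19; enqueue 10 → queue [4, 12, 5, 2, 3, 7, 8, 13, 14, 10]
Visit 4; enqueue 18 → queue [12, 5, 2, 3, 7, 8, 13, 14, 10, 18]
Visit 12 → queue [5, 2, 3, 7, 8, 13, 14, 10, 18]
Visit 5 → queue [2, 3, 7, 8, 13, 14, 10, 18]
Visit 2; enqueue 20 → queue [3, 7, 8, 13, 14, 10, 18, 20]
Visit 3 → queue [7, 8, 13, 14, 10, 18, 20]
Visit 7 → queue [8, 13, 14, 10, 18, 20]
Visit 8; enqueue 9 → queue [13, 14, 10, 18, 20, 9]
Visit 13 → queue [14, 10, 18, 20, 9]
Visit 14 → queue [10, 18, 20, 9]
Visit 10 → queue [18, 20, 9]
Visit 18 → queue [20, 9]
Visit 20 → queue [9]
Visit 9 → queue []

Visit order: 11, 1, 6, 15, 16, 17, 19, 4, 12, 5, 2, 3, 7, 8, 13, 14, 10, 18, 20, 9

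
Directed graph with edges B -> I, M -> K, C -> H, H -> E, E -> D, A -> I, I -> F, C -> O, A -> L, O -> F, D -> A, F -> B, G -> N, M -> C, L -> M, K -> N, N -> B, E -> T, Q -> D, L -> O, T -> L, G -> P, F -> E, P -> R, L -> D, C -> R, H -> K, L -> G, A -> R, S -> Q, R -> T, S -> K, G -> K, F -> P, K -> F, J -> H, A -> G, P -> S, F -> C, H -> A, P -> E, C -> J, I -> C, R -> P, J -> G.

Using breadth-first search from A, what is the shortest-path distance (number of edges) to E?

Level 0: A
Level 1: G, I, L, R
Level 2: C, D, F, K, M, N, O, P, T
Level 3: B, E, H, J, S
Level 4: Q
E first appears at level 3.

3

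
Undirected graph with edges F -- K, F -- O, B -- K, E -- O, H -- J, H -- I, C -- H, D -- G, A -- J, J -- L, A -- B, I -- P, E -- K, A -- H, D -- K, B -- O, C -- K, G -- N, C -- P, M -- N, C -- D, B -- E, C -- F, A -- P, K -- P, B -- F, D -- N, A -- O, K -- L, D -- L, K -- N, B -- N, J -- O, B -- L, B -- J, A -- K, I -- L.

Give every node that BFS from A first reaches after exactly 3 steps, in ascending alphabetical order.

Level 0: A
Level 1: B, H, J, K, O, P
Level 2: C, D, E, F, I, L, N
Level 3: G, M

G, M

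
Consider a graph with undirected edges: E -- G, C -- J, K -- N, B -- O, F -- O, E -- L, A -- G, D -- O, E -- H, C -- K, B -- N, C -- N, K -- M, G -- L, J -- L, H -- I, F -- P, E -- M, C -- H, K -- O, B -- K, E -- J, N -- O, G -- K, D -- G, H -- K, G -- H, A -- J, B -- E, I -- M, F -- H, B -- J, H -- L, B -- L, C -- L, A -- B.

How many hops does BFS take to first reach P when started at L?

Level 0: L
Level 1: B, C, E, G, H, J
Level 2: A, D, F, I, K, M, N, O
Level 3: P
P first appears at level 3.

3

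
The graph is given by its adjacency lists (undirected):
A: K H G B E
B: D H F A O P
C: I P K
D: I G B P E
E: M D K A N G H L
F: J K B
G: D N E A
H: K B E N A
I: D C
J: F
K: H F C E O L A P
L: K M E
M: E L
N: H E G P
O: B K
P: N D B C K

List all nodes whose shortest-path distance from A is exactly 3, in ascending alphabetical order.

I, J

Level 0: A
Level 1: B, E, G, H, K
Level 2: C, D, F, L, M, N, O, P
Level 3: I, J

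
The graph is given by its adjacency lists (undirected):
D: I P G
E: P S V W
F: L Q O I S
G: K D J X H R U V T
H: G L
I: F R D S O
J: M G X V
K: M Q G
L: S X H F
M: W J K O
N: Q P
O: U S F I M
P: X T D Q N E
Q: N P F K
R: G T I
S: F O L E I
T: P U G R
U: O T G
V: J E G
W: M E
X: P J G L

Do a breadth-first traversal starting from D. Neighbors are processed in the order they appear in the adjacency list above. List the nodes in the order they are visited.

Visit D; enqueue I, P, G → queue [I, P, G]
Visit I; enqueue F, R, S, O → queue [P, G, F, R, S, O]
Visit P; enqueue X, T, Q, N, E → queue [G, F, R, S, O, X, T, Q, N, E]
Visit G; enqueue K, J, H, U, V → queue [F, R, S, O, X, T, Q, N, E, K, J, H, U, V]
Visit F; enqueue L → queue [R, S, O, X, T, Q, N, E, K, J, H, U, V, L]
Visit R → queue [S, O, X, T, Q, N, E, K, J, H, U, V, L]
Visit S → queue [O, X, T, Q, N, E, K, J, H, U, V, L]
Visit O; enqueue M → queue [X, T, Q, N, E, K, J, H, U, V, L, M]
Visit X → queue [T, Q, N, E, K, J, H, U, V, L, M]
Visit T → queue [Q, N, E, K, J, H, U, V, L, M]
Visit Q → queue [N, E, K, J, H, U, V, L, M]
Visit N → queue [E, K, J, H, U, V, L, M]
Visit E; enqueue W → queue [K, J, H, U, V, L, M, W]
Visit K → queue [J, H, U, V, L, M, W]
Visit J → queue [H, U, V, L, M, W]
Visit H → queue [U, V, L, M, W]
Visit U → queue [V, L, M, W]
Visit V → queue [L, M, W]
Visit L → queue [M, W]
Visit M → queue [W]
Visit W → queue []

D -> I -> P -> G -> F -> R -> S -> O -> X -> T -> Q -> N -> E -> K -> J -> H -> U -> V -> L -> M -> W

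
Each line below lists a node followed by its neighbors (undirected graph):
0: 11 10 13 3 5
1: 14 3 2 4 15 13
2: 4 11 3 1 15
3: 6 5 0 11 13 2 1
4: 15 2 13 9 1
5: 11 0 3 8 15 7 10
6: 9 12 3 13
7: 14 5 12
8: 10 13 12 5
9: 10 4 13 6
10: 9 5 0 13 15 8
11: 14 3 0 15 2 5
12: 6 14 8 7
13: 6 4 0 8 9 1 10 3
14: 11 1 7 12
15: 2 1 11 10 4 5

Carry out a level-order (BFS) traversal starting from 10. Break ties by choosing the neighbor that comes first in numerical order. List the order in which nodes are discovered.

10 0 5 8 9 13 15 3 11 7 12 4 6 1 2 14

Visit 10; enqueue 0, 5, 8, 9, 13, 15 → queue [0, 5, 8, 9, 13, 15]
Visit 0; enqueue 3, 11 → queue [5, 8, 9, 13, 15, 3, 11]
Visit 5; enqueue 7 → queue [8, 9, 13, 15, 3, 11, 7]
Visit 8; enqueue 12 → queue [9, 13, 15, 3, 11, 7, 12]
Visit 9; enqueue 4, 6 → queue [13, 15, 3, 11, 7, 12, 4, 6]
Visit 13; enqueue 1 → queue [15, 3, 11, 7, 12, 4, 6, 1]
Visit 15; enqueue 2 → queue [3, 11, 7, 12, 4, 6, 1, 2]
Visit 3 → queue [11, 7, 12, 4, 6, 1, 2]
Visit 11; enqueue 14 → queue [7, 12, 4, 6, 1, 2, 14]
Visit 7 → queue [12, 4, 6, 1, 2, 14]
Visit 12 → queue [4, 6, 1, 2, 14]
Visit 4 → queue [6, 1, 2, 14]
Visit 6 → queue [1, 2, 14]
Visit 1 → queue [2, 14]
Visit 2 → queue [14]
Visit 14 → queue []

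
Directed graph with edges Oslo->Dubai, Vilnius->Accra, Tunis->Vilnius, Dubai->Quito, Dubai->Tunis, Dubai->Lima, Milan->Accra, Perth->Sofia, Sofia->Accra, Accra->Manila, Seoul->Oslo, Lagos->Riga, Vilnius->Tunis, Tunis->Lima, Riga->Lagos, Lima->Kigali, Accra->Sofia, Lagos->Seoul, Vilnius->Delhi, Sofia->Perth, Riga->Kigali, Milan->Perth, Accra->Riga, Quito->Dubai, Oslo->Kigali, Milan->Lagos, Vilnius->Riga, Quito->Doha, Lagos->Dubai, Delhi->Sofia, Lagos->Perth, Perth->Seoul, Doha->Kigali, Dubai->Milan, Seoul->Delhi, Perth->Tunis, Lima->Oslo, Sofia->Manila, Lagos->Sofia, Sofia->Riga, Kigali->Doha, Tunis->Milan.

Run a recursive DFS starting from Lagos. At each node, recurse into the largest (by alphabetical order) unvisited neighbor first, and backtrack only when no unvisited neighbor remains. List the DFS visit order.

Lagos, Sofia, Riga, Kigali, Doha, Perth, Tunis, Vilnius, Delhi, Accra, Manila, Milan, Lima, Oslo, Dubai, Quito, Seoul

Visit Lagos
Lagos → Sofia
Sofia → Riga
Riga → Kigali
Kigali → Doha
Sofia → Perth
Perth → Tunis
Tunis → Vilnius
Vilnius → Delhi
Vilnius → Accra
Accra → Manila
Tunis → Milan
Tunis → Lima
Lima → Oslo
Oslo → Dubai
Dubai → Quito
Perth → Seoul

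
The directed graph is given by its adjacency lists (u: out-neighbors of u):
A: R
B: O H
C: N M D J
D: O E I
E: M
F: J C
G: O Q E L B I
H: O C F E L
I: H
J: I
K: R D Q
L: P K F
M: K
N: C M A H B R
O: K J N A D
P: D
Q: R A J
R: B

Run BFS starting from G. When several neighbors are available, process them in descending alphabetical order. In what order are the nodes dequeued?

G, Q, O, L, I, E, B, R, J, A, N, K, D, P, F, H, M, C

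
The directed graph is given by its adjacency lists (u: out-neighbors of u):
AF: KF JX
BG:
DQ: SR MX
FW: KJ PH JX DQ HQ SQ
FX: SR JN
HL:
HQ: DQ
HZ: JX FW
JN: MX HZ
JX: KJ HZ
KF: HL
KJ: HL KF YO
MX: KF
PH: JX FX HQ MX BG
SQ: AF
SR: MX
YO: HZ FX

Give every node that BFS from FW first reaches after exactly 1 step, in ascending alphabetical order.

Level 0: FW
Level 1: DQ, HQ, JX, KJ, PH, SQ
Level 2: AF, BG, FX, HL, HZ, KF, MX, SR, YO
Level 3: JN

DQ, HQ, JX, KJ, PH, SQ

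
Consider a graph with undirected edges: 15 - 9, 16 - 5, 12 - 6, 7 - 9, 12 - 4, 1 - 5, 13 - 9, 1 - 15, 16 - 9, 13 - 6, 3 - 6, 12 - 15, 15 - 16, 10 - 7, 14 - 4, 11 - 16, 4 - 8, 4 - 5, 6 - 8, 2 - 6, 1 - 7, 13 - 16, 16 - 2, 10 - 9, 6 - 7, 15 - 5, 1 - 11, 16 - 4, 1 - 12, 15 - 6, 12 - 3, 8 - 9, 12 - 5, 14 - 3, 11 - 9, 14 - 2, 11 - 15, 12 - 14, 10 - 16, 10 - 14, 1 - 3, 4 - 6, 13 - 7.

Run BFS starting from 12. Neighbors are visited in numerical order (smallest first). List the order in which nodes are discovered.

Visit 12; enqueue 1, 3, 4, 5, 6, 14, 15 → queue [1, 3, 4, 5, 6, 14, 15]
Visit 1; enqueue 7, 11 → queue [3, 4, 5, 6, 14, 15, 7, 11]
Visit 3 → queue [4, 5, 6, 14, 15, 7, 11]
Visit 4; enqueue 8, 16 → queue [5, 6, 14, 15, 7, 11, 8, 16]
Visit 5 → queue [6, 14, 15, 7, 11, 8, 16]
Visit 6; enqueue 2, 13 → queue [14, 15, 7, 11, 8, 16, 2, 13]
Visit 14; enqueue 10 → queue [15, 7, 11, 8, 16, 2, 13, 10]
Visit 15; enqueue 9 → queue [7, 11, 8, 16, 2, 13, 10, 9]
Visit 7 → queue [11, 8, 16, 2, 13, 10, 9]
Visit 11 → queue [8, 16, 2, 13, 10, 9]
Visit 8 → queue [16, 2, 13, 10, 9]
Visit 16 → queue [2, 13, 10, 9]
Visit 2 → queue [13, 10, 9]
Visit 13 → queue [10, 9]
Visit 10 → queue [9]
Visit 9 → queue []

12, 1, 3, 4, 5, 6, 14, 15, 7, 11, 8, 16, 2, 13, 10, 9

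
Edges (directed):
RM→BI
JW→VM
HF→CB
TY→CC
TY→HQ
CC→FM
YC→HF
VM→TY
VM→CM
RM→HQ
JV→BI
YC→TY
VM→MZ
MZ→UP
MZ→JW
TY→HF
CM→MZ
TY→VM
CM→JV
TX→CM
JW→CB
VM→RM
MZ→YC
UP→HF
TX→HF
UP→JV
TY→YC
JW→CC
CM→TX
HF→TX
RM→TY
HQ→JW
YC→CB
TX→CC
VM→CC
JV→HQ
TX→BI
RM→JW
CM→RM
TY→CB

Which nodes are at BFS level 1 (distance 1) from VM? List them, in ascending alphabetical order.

Level 0: VM
Level 1: CC, CM, MZ, RM, TY
Level 2: BI, CB, FM, HF, HQ, JV, JW, TX, UP, YC

CC, CM, MZ, RM, TY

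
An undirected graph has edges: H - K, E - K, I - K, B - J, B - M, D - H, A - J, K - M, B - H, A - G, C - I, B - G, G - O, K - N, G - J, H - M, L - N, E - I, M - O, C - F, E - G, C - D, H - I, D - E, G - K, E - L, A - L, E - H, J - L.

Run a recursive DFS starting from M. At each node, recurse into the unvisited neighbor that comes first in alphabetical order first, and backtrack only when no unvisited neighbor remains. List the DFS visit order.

M -> B -> G -> A -> J -> L -> E -> D -> C -> F -> I -> H -> K -> N -> O

Visit M
M → B
B → G
G → A
A → J
J → L
L → E
E → D
D → C
C → F
C → I
I → H
H → K
K → N
G → O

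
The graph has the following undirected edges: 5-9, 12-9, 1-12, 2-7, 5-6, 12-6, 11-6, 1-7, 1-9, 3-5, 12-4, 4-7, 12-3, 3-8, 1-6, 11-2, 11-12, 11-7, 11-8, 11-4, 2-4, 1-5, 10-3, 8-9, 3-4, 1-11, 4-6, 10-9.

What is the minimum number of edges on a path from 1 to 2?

2

Level 0: 1
Level 1: 5, 6, 7, 9, 11, 12
Level 2: 2, 3, 4, 8, 10
2 first appears at level 2.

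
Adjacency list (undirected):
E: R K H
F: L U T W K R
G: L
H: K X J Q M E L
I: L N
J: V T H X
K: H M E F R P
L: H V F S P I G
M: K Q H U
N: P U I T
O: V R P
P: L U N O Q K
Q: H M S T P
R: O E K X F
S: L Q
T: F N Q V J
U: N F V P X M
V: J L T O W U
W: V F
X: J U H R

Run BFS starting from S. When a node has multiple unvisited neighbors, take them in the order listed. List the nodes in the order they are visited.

S -> L -> Q -> H -> V -> F -> P -> I -> G -> M -> T -> K -> X -> J -> E -> O -> W -> U -> R -> N

Visit S; enqueue L, Q → queue [L, Q]
Visit L; enqueue H, V, F, P, I, G → queue [Q, H, V, F, P, I, G]
Visit Q; enqueue M, T → queue [H, V, F, P, I, G, M, T]
Visit H; enqueue K, X, J, E → queue [V, F, P, I, G, M, T, K, X, J, E]
Visit V; enqueue O, W, U → queue [F, P, I, G, M, T, K, X, J, E, O, W, U]
Visit F; enqueue R → queue [P, I, G, M, T, K, X, J, E, O, W, U, R]
Visit P; enqueue N → queue [I, G, M, T, K, X, J, E, O, W, U, R, N]
Visit I → queue [G, M, T, K, X, J, E, O, W, U, R, N]
Visit G → queue [M, T, K, X, J, E, O, W, U, R, N]
Visit M → queue [T, K, X, J, E, O, W, U, R, N]
Visit T → queue [K, X, J, E, O, W, U, R, N]
Visit K → queue [X, J, E, O, W, U, R, N]
Visit X → queue [J, E, O, W, U, R, N]
Visit J → queue [E, O, W, U, R, N]
Visit E → queue [O, W, U, R, N]
Visit O → queue [W, U, R, N]
Visit W → queue [U, R, N]
Visit U → queue [R, N]
Visit R → queue [N]
Visit N → queue []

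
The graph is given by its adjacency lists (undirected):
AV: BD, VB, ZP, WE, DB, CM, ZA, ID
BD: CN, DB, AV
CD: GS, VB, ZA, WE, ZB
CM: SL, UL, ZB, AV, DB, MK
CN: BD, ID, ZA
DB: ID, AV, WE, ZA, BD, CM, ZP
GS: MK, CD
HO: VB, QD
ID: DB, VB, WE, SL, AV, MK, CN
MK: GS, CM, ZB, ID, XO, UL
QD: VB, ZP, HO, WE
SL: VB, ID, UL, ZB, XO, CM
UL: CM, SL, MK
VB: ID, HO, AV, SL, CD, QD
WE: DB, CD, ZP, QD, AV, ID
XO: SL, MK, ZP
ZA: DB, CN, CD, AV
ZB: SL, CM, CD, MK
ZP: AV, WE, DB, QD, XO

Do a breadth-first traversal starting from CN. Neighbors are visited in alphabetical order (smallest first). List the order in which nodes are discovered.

Visit CN; enqueue BD, ID, ZA → queue [BD, ID, ZA]
Visit BD; enqueue AV, DB → queue [ID, ZA, AV, DB]
Visit ID; enqueue MK, SL, VB, WE → queue [ZA, AV, DB, MK, SL, VB, WE]
Visit ZA; enqueue CD → queue [AV, DB, MK, SL, VB, WE, CD]
Visit AV; enqueue CM, ZP → queue [DB, MK, SL, VB, WE, CD, CM, ZP]
Visit DB → queue [MK, SL, VB, WE, CD, CM, ZP]
Visit MK; enqueue GS, UL, XO, ZB → queue [SL, VB, WE, CD, CM, ZP, GS, UL, XO, ZB]
Visit SL → queue [VB, WE, CD, CM, ZP, GS, UL, XO, ZB]
Visit VB; enqueue HO, QD → queue [WE, CD, CM, ZP, GS, UL, XO, ZB, HO, QD]
Visit WE → queue [CD, CM, ZP, GS, UL, XO, ZB, HO, QD]
Visit CD → queue [CM, ZP, GS, UL, XO, ZB, HO, QD]
Visit CM → queue [ZP, GS, UL, XO, ZB, HO, QD]
Visit ZP → queue [GS, UL, XO, ZB, HO, QD]
Visit GS → queue [UL, XO, ZB, HO, QD]
Visit UL → queue [XO, ZB, HO, QD]
Visit XO → queue [ZB, HO, QD]
Visit ZB → queue [HO, QD]
Visit HO → queue [QD]
Visit QD → queue []

CN, BD, ID, ZA, AV, DB, MK, SL, VB, WE, CD, CM, ZP, GS, UL, XO, ZB, HO, QD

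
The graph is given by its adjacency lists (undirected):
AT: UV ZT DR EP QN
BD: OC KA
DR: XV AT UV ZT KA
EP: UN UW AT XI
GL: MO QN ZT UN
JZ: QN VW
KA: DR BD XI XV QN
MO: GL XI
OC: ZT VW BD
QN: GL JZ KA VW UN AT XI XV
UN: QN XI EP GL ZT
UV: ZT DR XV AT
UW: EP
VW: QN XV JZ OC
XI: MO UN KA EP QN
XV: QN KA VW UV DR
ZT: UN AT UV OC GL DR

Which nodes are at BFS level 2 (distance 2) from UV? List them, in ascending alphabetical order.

Level 0: UV
Level 1: AT, DR, XV, ZT
Level 2: EP, GL, KA, OC, QN, UN, VW
Level 3: BD, JZ, MO, UW, XI

EP, GL, KA, OC, QN, UN, VW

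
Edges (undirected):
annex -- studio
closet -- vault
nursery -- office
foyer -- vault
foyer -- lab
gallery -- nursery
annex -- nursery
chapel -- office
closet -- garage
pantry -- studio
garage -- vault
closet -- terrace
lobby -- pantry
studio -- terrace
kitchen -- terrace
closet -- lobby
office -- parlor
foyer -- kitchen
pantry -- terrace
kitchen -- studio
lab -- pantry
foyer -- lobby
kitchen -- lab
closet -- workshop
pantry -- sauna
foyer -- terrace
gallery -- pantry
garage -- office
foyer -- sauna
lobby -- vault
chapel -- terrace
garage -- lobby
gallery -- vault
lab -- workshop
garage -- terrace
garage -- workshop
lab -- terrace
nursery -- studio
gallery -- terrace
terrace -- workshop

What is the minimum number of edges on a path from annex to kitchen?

Level 0: annex
Level 1: nursery, studio
Level 2: gallery, kitchen, office, pantry, terrace
Level 3: chapel, closet, foyer, garage, lab, lobby, parlor, sauna, vault, workshop
kitchen first appears at level 2.

2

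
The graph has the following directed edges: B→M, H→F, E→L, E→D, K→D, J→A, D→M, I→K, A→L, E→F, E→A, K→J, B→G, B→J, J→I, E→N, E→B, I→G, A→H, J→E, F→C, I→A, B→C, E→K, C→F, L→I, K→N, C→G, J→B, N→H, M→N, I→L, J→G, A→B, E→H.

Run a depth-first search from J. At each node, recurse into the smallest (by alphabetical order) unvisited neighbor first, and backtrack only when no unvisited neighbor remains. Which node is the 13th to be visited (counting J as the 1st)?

D

Visit J
J → A
A → B
B → C
C → F
C → G
B → M
M → N
N → H
A → L
L → I
I → K
K → D
J → E

Visit order: J, A, B, C, F, G, M, N, H, L, I, K, D, E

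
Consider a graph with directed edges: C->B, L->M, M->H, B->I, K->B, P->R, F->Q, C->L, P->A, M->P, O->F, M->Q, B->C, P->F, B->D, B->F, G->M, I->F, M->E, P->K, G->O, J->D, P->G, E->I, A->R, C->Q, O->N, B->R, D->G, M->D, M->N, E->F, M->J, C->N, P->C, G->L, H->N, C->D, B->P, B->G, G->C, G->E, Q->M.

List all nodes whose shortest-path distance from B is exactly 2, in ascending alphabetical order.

A, E, K, L, M, N, O, Q

Level 0: B
Level 1: C, D, F, G, I, P, R
Level 2: A, E, K, L, M, N, O, Q
Level 3: H, J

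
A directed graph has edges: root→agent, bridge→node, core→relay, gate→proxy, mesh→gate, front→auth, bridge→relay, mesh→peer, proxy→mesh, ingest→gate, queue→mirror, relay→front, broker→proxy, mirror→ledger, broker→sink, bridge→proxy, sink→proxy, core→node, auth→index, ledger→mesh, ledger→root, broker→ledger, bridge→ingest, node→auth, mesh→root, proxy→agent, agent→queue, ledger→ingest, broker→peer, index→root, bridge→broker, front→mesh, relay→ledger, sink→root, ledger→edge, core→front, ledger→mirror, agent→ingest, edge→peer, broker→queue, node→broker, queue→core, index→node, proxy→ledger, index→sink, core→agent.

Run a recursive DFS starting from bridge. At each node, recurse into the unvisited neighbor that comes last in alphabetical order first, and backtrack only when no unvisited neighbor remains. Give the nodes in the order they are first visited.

Visit bridge
bridge → relay
relay → ledger
ledger → root
root → agent
agent → queue
queue → mirror
queue → core
core → node
node → broker
broker → sink
sink → proxy
proxy → mesh
mesh → peer
mesh → gate
node → auth
auth → index
core → front
agent → ingest
ledger → edge

bridge, relay, ledger, root, agent, queue, mirror, core, node, broker, sink, proxy, mesh, peer, gate, auth, index, front, ingest, edge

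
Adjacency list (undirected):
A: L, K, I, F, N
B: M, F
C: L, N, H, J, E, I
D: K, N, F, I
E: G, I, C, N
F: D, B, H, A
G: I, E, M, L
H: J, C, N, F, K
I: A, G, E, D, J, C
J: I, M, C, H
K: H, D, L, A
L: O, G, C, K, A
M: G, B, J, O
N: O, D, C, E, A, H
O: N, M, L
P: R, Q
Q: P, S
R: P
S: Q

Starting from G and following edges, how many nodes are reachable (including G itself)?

BFS from G visits: G, E, I, L, M, C, N, A, D, J, K, O, B, H, F
Reachable nodes: 15 of 19 total.

15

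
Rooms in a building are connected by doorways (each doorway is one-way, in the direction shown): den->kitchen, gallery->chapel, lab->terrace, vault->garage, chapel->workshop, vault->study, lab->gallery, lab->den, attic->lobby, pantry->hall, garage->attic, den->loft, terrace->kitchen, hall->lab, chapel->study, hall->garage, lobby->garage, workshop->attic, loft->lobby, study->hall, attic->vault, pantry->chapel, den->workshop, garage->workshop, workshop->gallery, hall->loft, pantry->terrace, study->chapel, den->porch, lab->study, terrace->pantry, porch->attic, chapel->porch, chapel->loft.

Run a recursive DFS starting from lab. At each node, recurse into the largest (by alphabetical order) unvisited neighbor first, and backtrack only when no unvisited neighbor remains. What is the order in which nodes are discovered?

lab, terrace, pantry, hall, loft, lobby, garage, workshop, gallery, chapel, study, porch, attic, vault, kitchen, den

Visit lab
lab → terrace
terrace → pantry
pantry → hall
hall → loft
loft → lobby
lobby → garage
garage → workshop
workshop → gallery
gallery → chapel
chapel → study
chapel → porch
porch → attic
attic → vault
terrace → kitchen
lab → den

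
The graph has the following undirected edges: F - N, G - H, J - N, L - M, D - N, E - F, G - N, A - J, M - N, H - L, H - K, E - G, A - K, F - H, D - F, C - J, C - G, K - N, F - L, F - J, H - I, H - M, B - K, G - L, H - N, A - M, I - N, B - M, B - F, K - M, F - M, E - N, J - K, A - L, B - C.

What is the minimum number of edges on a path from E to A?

Level 0: E
Level 1: F, G, N
Level 2: B, C, D, H, I, J, K, L, M
Level 3: A
A first appears at level 3.

3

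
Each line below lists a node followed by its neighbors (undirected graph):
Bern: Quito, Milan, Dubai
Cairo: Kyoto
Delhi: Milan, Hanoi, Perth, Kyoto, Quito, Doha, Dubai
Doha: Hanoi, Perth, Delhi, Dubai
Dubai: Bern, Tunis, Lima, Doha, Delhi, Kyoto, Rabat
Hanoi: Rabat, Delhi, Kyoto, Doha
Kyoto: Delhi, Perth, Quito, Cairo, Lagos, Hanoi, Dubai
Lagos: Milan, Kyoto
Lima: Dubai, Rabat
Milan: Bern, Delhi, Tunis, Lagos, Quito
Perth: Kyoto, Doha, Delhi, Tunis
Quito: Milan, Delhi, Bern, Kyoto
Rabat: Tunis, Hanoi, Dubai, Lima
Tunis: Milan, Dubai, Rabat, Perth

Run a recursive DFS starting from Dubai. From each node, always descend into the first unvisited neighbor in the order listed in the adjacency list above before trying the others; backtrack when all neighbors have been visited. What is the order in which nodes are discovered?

Visit Dubai
Dubai → Bern
Bern → Quito
Quito → Milan
Milan → Delhi
Delhi → Hanoi
Hanoi → Rabat
Rabat → Tunis
Tunis → Perth
Perth → Kyoto
Kyoto → Cairo
Kyoto → Lagos
Perth → Doha
Rabat → Lima

Dubai, Bern, Quito, Milan, Delhi, Hanoi, Rabat, Tunis, Perth, Kyoto, Cairo, Lagos, Doha, Lima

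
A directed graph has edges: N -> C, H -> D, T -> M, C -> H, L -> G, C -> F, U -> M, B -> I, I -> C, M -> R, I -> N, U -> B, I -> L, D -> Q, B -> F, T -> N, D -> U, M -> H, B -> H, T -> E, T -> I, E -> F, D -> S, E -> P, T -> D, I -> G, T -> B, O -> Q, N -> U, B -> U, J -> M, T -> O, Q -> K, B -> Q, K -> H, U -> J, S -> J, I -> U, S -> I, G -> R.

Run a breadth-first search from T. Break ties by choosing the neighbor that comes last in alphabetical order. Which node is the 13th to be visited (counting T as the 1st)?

Visit T; enqueue O, N, M, I, E, D, B → queue [O, N, M, I, E, D, B]
Visit O; enqueue Q → queue [N, M, I, E, D, B, Q]
Visit N; enqueue U, C → queue [M, I, E, D, B, Q, U, C]
Visit M; enqueue R, H → queue [I, E, D, B, Q, U, C, R, H]
Visit I; enqueue L, G → queue [E, D, B, Q, U, C, R, H, L, G]
Visit E; enqueue P, F → queue [D, B, Q, U, C, R, H, L, G, P, F]
Visit D; enqueue S → queue [B, Q, U, C, R, H, L, G, P, F, S]
Visit B → queue [Q, U, C, R, H, L, G, P, F, S]
Visit Q; enqueue K → queue [U, C, R, H, L, G, P, F, S, K]
Visit U; enqueue J → queue [C, R, H, L, G, P, F, S, K, J]
Visit C → queue [R, H, L, G, P, F, S, K, J]
Visit R → queue [H, L, G, P, F, S, K, J]
Visit H → queue [L, G, P, F, S, K, J]
Visit L → queue [G, P, F, S, K, J]
Visit G → queue [P, F, S, K, J]
Visit P → queue [F, S, K, J]
Visit F → queue [S, K, J]
Visit S → queue [K, J]
Visit K → queue [J]
Visit J → queue []

Visit order: T, O, N, M, I, E, D, B, Q, U, C, R, H, L, G, P, F, S, K, J

H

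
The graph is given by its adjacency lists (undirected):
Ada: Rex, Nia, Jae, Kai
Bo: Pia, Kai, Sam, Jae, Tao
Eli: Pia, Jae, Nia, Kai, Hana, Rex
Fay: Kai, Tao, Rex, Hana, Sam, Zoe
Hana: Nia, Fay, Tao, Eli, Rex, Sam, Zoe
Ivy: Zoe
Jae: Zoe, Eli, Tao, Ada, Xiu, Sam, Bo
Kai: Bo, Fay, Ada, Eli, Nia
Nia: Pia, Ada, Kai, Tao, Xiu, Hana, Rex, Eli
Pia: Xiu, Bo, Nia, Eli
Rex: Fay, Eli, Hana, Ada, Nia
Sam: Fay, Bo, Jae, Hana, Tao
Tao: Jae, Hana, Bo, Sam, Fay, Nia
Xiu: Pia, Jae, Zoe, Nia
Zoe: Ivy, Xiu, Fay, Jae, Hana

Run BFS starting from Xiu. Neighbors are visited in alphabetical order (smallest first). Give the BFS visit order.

Xiu → Jae → Nia → Pia → Zoe → Ada → Bo → Eli → Sam → Tao → Hana → Kai → Rex → Fay → Ivy

Visit Xiu; enqueue Jae, Nia, Pia, Zoe → queue [Jae, Nia, Pia, Zoe]
Visit Jae; enqueue Ada, Bo, Eli, Sam, Tao → queue [Nia, Pia, Zoe, Ada, Bo, Eli, Sam, Tao]
Visit Nia; enqueue Hana, Kai, Rex → queue [Pia, Zoe, Ada, Bo, Eli, Sam, Tao, Hana, Kai, Rex]
Visit Pia → queue [Zoe, Ada, Bo, Eli, Sam, Tao, Hana, Kai, Rex]
Visit Zoe; enqueue Fay, Ivy → queue [Ada, Bo, Eli, Sam, Tao, Hana, Kai, Rex, Fay, Ivy]
Visit Ada → queue [Bo, Eli, Sam, Tao, Hana, Kai, Rex, Fay, Ivy]
Visit Bo → queue [Eli, Sam, Tao, Hana, Kai, Rex, Fay, Ivy]
Visit Eli → queue [Sam, Tao, Hana, Kai, Rex, Fay, Ivy]
Visit Sam → queue [Tao, Hana, Kai, Rex, Fay, Ivy]
Visit Tao → queue [Hana, Kai, Rex, Fay, Ivy]
Visit Hana → queue [Kai, Rex, Fay, Ivy]
Visit Kai → queue [Rex, Fay, Ivy]
Visit Rex → queue [Fay, Ivy]
Visit Fay → queue [Ivy]
Visit Ivy → queue []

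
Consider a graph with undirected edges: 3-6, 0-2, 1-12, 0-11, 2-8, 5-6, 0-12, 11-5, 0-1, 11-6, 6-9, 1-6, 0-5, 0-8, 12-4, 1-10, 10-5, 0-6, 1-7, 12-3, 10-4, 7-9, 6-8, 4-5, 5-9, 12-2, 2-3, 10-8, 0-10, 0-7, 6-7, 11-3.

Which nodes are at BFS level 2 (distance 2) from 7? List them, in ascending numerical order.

2, 3, 5, 8, 10, 11, 12

Level 0: 7
Level 1: 0, 1, 6, 9
Level 2: 2, 3, 5, 8, 10, 11, 12
Level 3: 4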